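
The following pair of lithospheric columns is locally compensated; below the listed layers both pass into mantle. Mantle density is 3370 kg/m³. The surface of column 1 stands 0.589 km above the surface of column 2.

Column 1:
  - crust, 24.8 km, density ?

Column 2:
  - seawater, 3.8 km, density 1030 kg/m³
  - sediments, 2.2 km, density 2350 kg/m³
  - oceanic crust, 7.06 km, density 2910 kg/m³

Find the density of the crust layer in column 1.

2710 kg/m³

Take the compensation level at the base of the deeper column (depth z_c below the surface of column 1) and equate Σ ρ_i t_i down to z_c; mantle fills any gap and the z_c terms cancel.
Column 1: 24.8×ρ + (z_c − 24.8)×3370
Column 2: 0.589×0 + 3.8×1030 + 2.2×2350 + 7.06×2910 + (z_c − 0.589 − 13.06)×3370
The z_c×3370 term appears on both sides and cancels. Collect the known terms of each column as K = Σ(ρt)_known − 3370 × (depth of known layers): K_1 = 0 − 3370×24.8 = −83576; K_2 = 29628.6 − 3370×(0.589 + 13.06) = −16368.53.
Balance: K_1 + 24.8×ρ = K_2, so ρ = (K_2 − K_1)/24.8 = 67207.5/24.8 = 2710 kg/m³.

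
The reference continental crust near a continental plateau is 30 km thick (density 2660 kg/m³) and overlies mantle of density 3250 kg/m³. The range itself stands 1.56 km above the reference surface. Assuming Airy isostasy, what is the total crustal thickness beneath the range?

Root depth r = h ρ_c / (ρ_m − ρ_c) = 1.56 km × 2660 / 590 = 7.033 km.
Total thickness = T + h + r = 30 km + 1.56 km + 7.033 km = 38.6 km.

38.6 km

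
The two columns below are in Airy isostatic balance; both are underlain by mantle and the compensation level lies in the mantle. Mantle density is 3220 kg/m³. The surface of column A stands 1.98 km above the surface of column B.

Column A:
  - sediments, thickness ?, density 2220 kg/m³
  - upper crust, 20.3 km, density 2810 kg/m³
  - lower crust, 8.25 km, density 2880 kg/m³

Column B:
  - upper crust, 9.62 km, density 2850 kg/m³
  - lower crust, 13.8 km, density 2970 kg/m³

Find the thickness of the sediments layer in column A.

Take the compensation level at the base of the deeper column (depth z_c below the surface of column A) and equate Σ ρ_i t_i down to z_c; mantle fills any gap and the z_c terms cancel.
Column A: x×2220 + 20.3×2810 + 8.25×2880 + (z_c − 28.55 − x)×3220
Column B: 1.98×0 + 9.62×2850 + 13.8×2970 + (z_c − 1.98 − 23.42)×3220
The z_c×3220 term appears on both sides and cancels. Collect the known terms of each column as K = Σ(ρt)_known − 3220 × (depth of known layers): K_A = 80803 − 3220×28.55 = −11128; K_B = 68403 − 3220×(1.98 + 23.42) = −13385.
Balance: K_A − x×(3220 − 2220) = K_B, so x = (K_A − K_B)/(3220 − 2220) = 2257/1000 = 2.26 km.

2.26 km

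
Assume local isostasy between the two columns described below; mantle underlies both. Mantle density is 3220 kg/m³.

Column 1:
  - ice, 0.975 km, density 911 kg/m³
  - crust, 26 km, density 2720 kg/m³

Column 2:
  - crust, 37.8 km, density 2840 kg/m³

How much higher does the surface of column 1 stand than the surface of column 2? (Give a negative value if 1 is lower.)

0.276 km

For any compensation level in the mantle, the mantle terms cancel and isostasy reduces to e = (Σt_1 − Σt_2) − (Σ(ρt)_1 − Σ(ρt)_2) / ρ_m.
Σt_1 = 26.975 km; Σt_2 = 37.8 km; Σ(ρt)_1 = 71608.225; Σ(ρt)_2 = 107352 (in km·kg/m³).
e = (26.975 − 37.8) − (71608.225 − 107352) / 3220 = 0.276 km.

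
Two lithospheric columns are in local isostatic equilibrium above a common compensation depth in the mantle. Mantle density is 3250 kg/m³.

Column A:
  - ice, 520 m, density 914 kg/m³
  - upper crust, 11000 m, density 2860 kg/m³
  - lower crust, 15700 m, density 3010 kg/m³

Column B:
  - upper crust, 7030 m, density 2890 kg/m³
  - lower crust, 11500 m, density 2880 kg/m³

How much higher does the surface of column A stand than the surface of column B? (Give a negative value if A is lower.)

For any compensation level in the mantle, the mantle terms cancel and isostasy reduces to e = (Σt_A − Σt_B) − (Σ(ρt)_A − Σ(ρt)_B) / ρ_m.
Σt_A = 27220 m; Σt_B = 18530 m; Σ(ρt)_A = 79192280; Σ(ρt)_B = 53436700 (in m·kg/m³).
e = (27220 − 18530) − (79192280 − 53436700) / 3250 = 765 m.

765 m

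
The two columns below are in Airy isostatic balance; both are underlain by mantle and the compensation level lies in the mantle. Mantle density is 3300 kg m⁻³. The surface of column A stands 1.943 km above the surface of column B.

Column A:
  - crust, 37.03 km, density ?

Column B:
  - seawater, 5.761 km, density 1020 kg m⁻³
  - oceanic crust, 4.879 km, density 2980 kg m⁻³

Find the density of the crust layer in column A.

Take the compensation level at the base of the deeper column (depth z_c below the surface of column A) and equate Σ ρ_i t_i down to z_c; mantle fills any gap and the z_c terms cancel.
Column A: 37.03×ρ + (z_c − 37.03)×3300
Column B: 1.943×0 + 5.761×1020 + 4.879×2980 + (z_c − 1.943 − 10.64)×3300
The z_c×3300 term appears on both sides and cancels. Collect the known terms of each column as K = Σ(ρt)_known − 3300 × (depth of known layers): K_A = 0 − 3300×37.03 = −122199; K_B = 20415.64 − 3300×(1.943 + 10.64) = −21108.26.
Balance: K_A + 37.03×ρ = K_B, so ρ = (K_B − K_A)/37.03 = 101091/37.03 = 2730 kg m⁻³.

2730 kg m⁻³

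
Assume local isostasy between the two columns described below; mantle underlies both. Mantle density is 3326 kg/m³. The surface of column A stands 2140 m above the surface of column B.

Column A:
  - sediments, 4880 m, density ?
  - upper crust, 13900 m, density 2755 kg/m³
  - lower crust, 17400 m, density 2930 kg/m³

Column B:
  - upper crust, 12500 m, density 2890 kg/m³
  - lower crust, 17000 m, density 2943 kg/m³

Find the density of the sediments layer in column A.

Take the compensation level at the base of the deeper column (depth z_c below the surface of column A) and equate Σ ρ_i t_i down to z_c; mantle fills any gap and the z_c terms cancel.
Column A: 4880×ρ + 13900×2755 + 17400×2930 + (z_c − 36180)×3326
Column B: 2140×0 + 12500×2890 + 17000×2943 + (z_c − 2140 − 29500)×3326
The z_c×3326 term appears on both sides and cancels. Collect the known terms of each column as K = Σ(ρt)_known − 3326 × (depth of known layers): K_A = 89276500 − 3326×36180 = −31058180; K_B = 86156000 − 3326×(2140 + 29500) = −19078640.
Balance: K_A + 4880×ρ = K_B, so ρ = (K_B − K_A)/4880 = 11979500/4880 = 2450 kg/m³.

2450 kg/m³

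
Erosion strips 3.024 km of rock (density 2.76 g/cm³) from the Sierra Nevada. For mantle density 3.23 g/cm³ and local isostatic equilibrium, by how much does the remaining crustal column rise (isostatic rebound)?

2.58 km

Unloading: uplift u = e ρ_c/ρ_m = 3.024 km × 2.76/3.23 = 2.58 km.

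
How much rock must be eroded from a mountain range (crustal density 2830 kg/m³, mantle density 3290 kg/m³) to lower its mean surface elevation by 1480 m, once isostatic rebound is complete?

Net drop Δ = e − u = e − e ρ_c/ρ_m = e (ρ_m − ρ_c)/ρ_m.
e = Δ ρ_m/(ρ_m − ρ_c) = 1480 m × 3290/460 = 10600 m.

10600 m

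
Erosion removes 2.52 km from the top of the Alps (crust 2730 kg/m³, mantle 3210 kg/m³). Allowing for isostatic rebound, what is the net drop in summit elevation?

0.377 km

Rebound u = e ρ_c/ρ_m = 2.52 km × 2730/3210 = 2.143 km.
Net surface drop = e − u = 2.52 km − 2.143 km = e (ρ_m − ρ_c)/ρ_m = 0.377 km.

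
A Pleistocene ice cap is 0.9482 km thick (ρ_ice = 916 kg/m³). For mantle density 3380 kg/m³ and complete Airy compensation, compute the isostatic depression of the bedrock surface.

0.257 km

Isostatic balance requires: the ice load ρ_ice t is balanced by mantle displaced below, ρ_m s.
s = t ρ_ice / ρ_m = 0.9482 km × 916/3380 = 0.257 km.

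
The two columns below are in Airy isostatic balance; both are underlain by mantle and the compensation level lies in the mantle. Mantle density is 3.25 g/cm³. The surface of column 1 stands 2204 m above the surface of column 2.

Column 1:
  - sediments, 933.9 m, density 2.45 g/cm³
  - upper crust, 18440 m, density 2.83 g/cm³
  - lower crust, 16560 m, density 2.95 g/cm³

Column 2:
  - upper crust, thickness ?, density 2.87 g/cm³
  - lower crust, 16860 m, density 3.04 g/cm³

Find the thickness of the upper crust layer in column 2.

Take the compensation level at the base of the deeper column (depth z_c below the surface of column 1) and equate Σ ρ_i t_i down to z_c; mantle fills any gap and the z_c terms cancel.
Column 1: 933.9×2.45 + 18440×2.83 + 16560×2.95 + (z_c − 35933.9)×3.25
Column 2: 2204×0 + x×2.87 + 16860×3.04 + (z_c − 2204 − 16860 − x)×3.25
The z_c×3.25 term appears on both sides and cancels. Collect the known terms of each column as K = Σ(ρt)_known − 3.25 × (depth of known layers): K_1 = 103325.255 − 3.25×35933.9 = −13459.92; K_2 = 51254.4 − 3.25×(2204 + 16860) = −10703.6.
Balance: K_1 = K_2 − x×(3.25 − 2.87), so x = (K_2 − K_1)/(3.25 − 2.87) = 2756.32/0.38 = 7250 m.

7250 m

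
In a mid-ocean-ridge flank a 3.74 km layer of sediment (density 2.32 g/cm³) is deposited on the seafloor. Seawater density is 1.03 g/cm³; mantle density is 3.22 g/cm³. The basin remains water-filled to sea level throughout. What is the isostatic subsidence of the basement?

Submarine loading: the sediment displaces seawater, and the subsidence is in turn flooded, so s (ρ_m − ρ_w) = t (ρ_sed − ρ_w).
s = 3.74 km × (2.32 − 1.03) / (3.22 − 1.03) = 2.2 km.

2.2 km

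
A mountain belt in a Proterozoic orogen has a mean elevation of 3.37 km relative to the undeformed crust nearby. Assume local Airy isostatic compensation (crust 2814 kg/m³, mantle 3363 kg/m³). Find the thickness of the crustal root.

Equating mass per unit area of the two columns: the weight of the topography is balanced by the buoyancy of the root, ρ_c h = (ρ_m − ρ_c) r.
r = h · ρ_c / (ρ_m − ρ_c) = 3.37 km × 2814 / (3363 − 2814) = 17.3 km.

17.3 km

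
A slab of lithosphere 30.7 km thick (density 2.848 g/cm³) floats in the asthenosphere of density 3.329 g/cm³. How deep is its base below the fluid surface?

26.3 km

Draft d = t ρ_obj/ρ_fluid = 30.7 km × 2.848/3.329 = 26.3 km.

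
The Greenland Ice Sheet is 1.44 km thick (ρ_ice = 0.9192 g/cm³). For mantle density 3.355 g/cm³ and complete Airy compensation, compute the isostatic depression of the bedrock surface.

Isostatic balance requires: the ice load ρ_ice t is balanced by mantle displaced below, ρ_m s.
s = t ρ_ice / ρ_m = 1.44 km × 0.9192/3.355 = 0.395 km.

0.395 km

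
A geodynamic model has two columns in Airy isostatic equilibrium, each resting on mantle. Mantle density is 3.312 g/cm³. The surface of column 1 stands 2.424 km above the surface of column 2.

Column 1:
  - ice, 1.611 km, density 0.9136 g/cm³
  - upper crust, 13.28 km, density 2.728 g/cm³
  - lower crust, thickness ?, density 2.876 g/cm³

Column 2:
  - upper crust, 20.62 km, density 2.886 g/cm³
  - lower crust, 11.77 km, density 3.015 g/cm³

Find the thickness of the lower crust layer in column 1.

19.9 km

Take the compensation level at the base of the deeper column (depth z_c below the surface of column 1) and equate Σ ρ_i t_i down to z_c; mantle fills any gap and the z_c terms cancel.
Column 1: 1.611×0.9136 + 13.28×2.728 + x×2.876 + (z_c − 14.891 − x)×3.312
Column 2: 2.424×0 + 20.62×2.886 + 11.77×3.015 + (z_c − 2.424 − 32.39)×3.312
The z_c×3.312 term appears on both sides and cancels. Collect the known terms of each column as K = Σ(ρt)_known − 3.312 × (depth of known layers): K_1 = 37.6996496 − 3.312×14.891 = −11.6193424; K_2 = 94.99587 − 3.312×(2.424 + 32.39) = −20.308098.
Balance: K_1 − x×(3.312 − 2.876) = K_2, so x = (K_1 − K_2)/(3.312 − 2.876) = 8.68876/0.436 = 19.9 km.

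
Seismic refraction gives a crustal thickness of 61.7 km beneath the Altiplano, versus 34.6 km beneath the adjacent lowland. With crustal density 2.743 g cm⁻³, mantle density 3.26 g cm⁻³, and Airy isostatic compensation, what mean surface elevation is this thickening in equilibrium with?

4.3 km

Excess crust Δ = 61.7 km − 34.6 km = 27.1 km, split between elevation h and root r with h + r = Δ.
Airy balance ρ_c h = (ρ_m − ρ_c) r gives r = h ρ_c/(ρ_m − ρ_c), so h (1 + ρ_c/(ρ_m − ρ_c)) = Δ, i.e. h = Δ (ρ_m − ρ_c)/ρ_m.
h = 27.1 km × 0.517/3.26 = 4.3 km.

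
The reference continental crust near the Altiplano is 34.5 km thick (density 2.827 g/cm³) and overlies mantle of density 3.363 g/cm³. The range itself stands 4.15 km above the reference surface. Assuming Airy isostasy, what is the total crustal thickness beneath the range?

60.5 km

Root depth r = h ρ_c / (ρ_m − ρ_c) = 4.15 km × 2.827 / 0.536 = 21.89 km.
Total thickness = T + h + r = 34.5 km + 4.15 km + 21.89 km = 60.5 km.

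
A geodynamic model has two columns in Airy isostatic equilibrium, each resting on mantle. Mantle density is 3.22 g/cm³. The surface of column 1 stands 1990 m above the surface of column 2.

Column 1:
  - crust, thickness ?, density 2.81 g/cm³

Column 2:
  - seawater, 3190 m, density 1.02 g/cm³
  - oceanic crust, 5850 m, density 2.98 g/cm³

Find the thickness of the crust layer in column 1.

Take the compensation level at the base of the deeper column (depth z_c below the surface of column 1) and equate Σ ρ_i t_i down to z_c; mantle fills any gap and the z_c terms cancel.
Column 1: x×2.81 + (z_c − 0 − x)×3.22
Column 2: 1990×0 + 3190×1.02 + 5850×2.98 + (z_c − 1990 − 9040)×3.22
The z_c×3.22 term appears on both sides and cancels. Collect the known terms of each column as K = Σ(ρt)_known − 3.22 × (depth of known layers): K_1 = 0 − 3.22×0 = 0; K_2 = 20686.8 − 3.22×(1990 + 9040) = −14829.8.
Balance: K_1 − x×(3.22 − 2.81) = K_2, so x = (K_1 − K_2)/(3.22 − 2.81) = 14829.8/0.41 = 36200 m.

36200 m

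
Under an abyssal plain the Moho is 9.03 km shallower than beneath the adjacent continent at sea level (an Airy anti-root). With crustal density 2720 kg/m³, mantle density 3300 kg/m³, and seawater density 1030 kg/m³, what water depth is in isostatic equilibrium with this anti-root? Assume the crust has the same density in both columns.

3.1 km

Replacing a thickness d of crust by seawater at the top must be balanced by replacing crust with mantle at the base: d (ρ_c − ρ_w) = a (ρ_m − ρ_c).
d = a (ρ_m − ρ_c)/(ρ_c − ρ_w) = 9.03 km × 580/1690 = 3.1 km.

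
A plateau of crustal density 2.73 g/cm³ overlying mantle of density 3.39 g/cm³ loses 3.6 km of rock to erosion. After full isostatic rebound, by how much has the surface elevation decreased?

Rebound u = e ρ_c/ρ_m = 3.6 km × 2.73/3.39 = 2.899 km.
Net surface drop = e − u = 3.6 km − 2.899 km = e (ρ_m − ρ_c)/ρ_m = 0.701 km.

0.701 km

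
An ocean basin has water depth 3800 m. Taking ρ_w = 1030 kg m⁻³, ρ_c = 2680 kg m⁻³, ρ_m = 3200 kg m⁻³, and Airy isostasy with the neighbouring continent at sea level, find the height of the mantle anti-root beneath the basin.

12100 m

In Airy isostatic equilibrium: replacing crust with seawater at the top is compensated by replacing crust with mantle at the base: d (ρ_c − ρ_w) = a (ρ_m − ρ_c).
a = d (ρ_c − ρ_w)/(ρ_m − ρ_c) = 3800 m × 1650/520 = 12100 m.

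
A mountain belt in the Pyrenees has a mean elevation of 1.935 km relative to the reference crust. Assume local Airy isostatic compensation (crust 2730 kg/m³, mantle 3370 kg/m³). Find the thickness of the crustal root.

For local isostatic compensation: the weight of the topography is balanced by the buoyancy of the root, ρ_c h = (ρ_m − ρ_c) r.
r = h · ρ_c / (ρ_m − ρ_c) = 1.935 km × 2730 / (3370 − 2730) = 8.25 km.

8.25 km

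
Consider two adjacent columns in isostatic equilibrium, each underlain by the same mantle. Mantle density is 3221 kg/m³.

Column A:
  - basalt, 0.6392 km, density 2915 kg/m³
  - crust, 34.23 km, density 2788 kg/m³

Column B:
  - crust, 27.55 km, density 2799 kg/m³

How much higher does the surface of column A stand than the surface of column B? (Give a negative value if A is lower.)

For any compensation level in the mantle, the mantle terms cancel and isostasy reduces to e = (Σt_A − Σt_B) − (Σ(ρt)_A − Σ(ρt)_B) / ρ_m.
Σt_A = 34.8692 km; Σt_B = 27.55 km; Σ(ρt)_A = 97296.508; Σ(ρt)_B = 77112.45 (in km·kg/m³).
e = (34.8692 − 27.55) − (97296.508 − 77112.45) / 3221 = 1.05 km.

1.05 km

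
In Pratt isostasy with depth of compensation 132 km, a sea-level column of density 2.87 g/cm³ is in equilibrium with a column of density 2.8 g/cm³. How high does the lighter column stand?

ρ_ref D = ρ (D + h) → h = D (ρ_ref − ρ)/ρ.
h = 132 km × (2.87 − 2.8)/2.8 = 3.3 km.

3.3 km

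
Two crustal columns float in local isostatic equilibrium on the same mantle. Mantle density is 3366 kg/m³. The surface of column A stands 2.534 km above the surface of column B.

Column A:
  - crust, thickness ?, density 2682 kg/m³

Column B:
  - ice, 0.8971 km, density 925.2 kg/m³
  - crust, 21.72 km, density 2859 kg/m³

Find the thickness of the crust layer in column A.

Take the compensation level at the base of the deeper column (depth z_c below the surface of column A) and equate Σ ρ_i t_i down to z_c; mantle fills any gap and the z_c terms cancel.
Column A: x×2682 + (z_c − 0 − x)×3366
Column B: 2.534×0 + 0.8971×925.2 + 21.72×2859 + (z_c − 2.534 − 22.6171)×3366
The z_c×3366 term appears on both sides and cancels. Collect the known terms of each column as K = Σ(ρt)_known − 3366 × (depth of known layers): K_A = 0 − 3366×0 = 0; K_B = 62927.4769 − 3366×(2.534 + 22.6171) = −21731.1257.
Balance: K_A − x×(3366 − 2682) = K_B, so x = (K_A − K_B)/(3366 − 2682) = 21731.1/684 = 31.8 km.

31.8 km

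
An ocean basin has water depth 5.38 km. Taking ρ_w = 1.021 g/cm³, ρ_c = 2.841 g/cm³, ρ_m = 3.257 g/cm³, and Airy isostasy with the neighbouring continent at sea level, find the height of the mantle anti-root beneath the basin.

Balancing pressure at the compensation depth: replacing crust with seawater at the top is compensated by replacing crust with mantle at the base: d (ρ_c − ρ_w) = a (ρ_m − ρ_c).
a = d (ρ_c − ρ_w)/(ρ_m − ρ_c) = 5.38 km × 1.82/0.416 = 23.5 km.

23.5 km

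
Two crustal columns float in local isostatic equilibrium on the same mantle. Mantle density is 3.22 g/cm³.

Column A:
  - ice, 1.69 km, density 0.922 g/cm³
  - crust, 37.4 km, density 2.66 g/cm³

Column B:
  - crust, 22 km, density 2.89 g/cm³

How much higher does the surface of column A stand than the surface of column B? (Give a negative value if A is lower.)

For any compensation level in the mantle, the mantle terms cancel and isostasy reduces to e = (Σt_A − Σt_B) − (Σ(ρt)_A − Σ(ρt)_B) / ρ_m.
Σt_A = 39.09 km; Σt_B = 22 km; Σ(ρt)_A = 101.04218; Σ(ρt)_B = 63.58 (in km·g/cm³).
e = (39.09 − 22) − (101.04218 − 63.58) / 3.22 = 5.46 km.

5.46 km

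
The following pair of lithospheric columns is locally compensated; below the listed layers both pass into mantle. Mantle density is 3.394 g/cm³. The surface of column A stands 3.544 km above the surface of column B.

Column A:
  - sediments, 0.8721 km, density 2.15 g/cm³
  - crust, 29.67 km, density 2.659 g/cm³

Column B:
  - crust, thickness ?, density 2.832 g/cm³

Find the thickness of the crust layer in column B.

19.3 km

Take the compensation level at the base of the deeper column (depth z_c below the surface of column A) and equate Σ ρ_i t_i down to z_c; mantle fills any gap and the z_c terms cancel.
Column A: 0.8721×2.15 + 29.67×2.659 + (z_c − 30.5421)×3.394
Column B: 3.544×0 + x×2.832 + (z_c − 3.544 − 0 − x)×3.394
The z_c×3.394 term appears on both sides and cancels. Collect the known terms of each column as K = Σ(ρt)_known − 3.394 × (depth of known layers): K_A = 80.767545 − 3.394×30.5421 = −22.8923424; K_B = 0 − 3.394×(3.544 + 0) = −12.028336.
Balance: K_A = K_B − x×(3.394 − 2.832), so x = (K_B − K_A)/(3.394 − 2.832) = 10.864/0.562 = 19.3 km.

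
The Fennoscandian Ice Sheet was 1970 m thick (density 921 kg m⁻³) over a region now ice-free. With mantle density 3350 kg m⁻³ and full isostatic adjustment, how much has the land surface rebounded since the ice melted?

Removing the load lets mantle flow back in; uplift u satisfies ρ_ice t = ρ_m u.
u = t ρ_ice/ρ_m = 1970 m × 921/3350 = 542 m.

542 m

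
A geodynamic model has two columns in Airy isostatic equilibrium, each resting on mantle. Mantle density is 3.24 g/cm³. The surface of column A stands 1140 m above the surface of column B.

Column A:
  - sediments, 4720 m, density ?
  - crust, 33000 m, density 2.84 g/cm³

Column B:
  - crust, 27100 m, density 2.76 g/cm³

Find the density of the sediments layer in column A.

Take the compensation level at the base of the deeper column (depth z_c below the surface of column A) and equate Σ ρ_i t_i down to z_c; mantle fills any gap and the z_c terms cancel.
Column A: 4720×ρ + 33000×2.84 + (z_c − 37720)×3.24
Column B: 1140×0 + 27100×2.76 + (z_c − 1140 − 27100)×3.24
The z_c×3.24 term appears on both sides and cancels. Collect the known terms of each column as K = Σ(ρt)_known − 3.24 × (depth of known layers): K_A = 93720 − 3.24×37720 = −28492.8; K_B = 74796 − 3.24×(1140 + 27100) = −16701.6.
Balance: K_A + 4720×ρ = K_B, so ρ = (K_B − K_A)/4720 = 11791.2/4720 = 2.5 g/cm³.

2.5 g/cm³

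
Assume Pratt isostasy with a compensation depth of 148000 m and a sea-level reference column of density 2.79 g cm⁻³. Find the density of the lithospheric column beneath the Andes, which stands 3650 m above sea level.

Pratt balance: ρ_ref D = ρ (D + h).
ρ = ρ_ref D/(D + h) = 2.79 × 148000 m/(148000 m + 3650 m) = 2.72 g cm⁻³.

2.72 g cm⁻³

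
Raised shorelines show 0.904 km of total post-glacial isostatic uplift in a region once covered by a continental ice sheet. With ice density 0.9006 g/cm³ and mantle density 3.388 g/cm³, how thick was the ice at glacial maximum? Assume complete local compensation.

u = t ρ_ice/ρ_m → t = u ρ_m/ρ_ice = 0.904 km × 3.388/0.9006 = 3.4 km.

3.4 km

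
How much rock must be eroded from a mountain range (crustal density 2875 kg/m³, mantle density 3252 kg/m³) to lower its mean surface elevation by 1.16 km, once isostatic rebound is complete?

10 km

Net drop Δ = e − u = e − e ρ_c/ρ_m = e (ρ_m − ρ_c)/ρ_m.
e = Δ ρ_m/(ρ_m − ρ_c) = 1.16 km × 3252/377 = 10 km.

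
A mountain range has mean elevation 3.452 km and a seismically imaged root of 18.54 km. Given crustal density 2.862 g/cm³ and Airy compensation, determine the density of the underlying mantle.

Airy balance: ρ_c h = (ρ_m − ρ_c) r → ρ_m = ρ_c (1 + h/r).
ρ_m = 2.862 × (1 + 3.452 km/18.54 km) = 3.39 g/cm³.

3.39 g/cm³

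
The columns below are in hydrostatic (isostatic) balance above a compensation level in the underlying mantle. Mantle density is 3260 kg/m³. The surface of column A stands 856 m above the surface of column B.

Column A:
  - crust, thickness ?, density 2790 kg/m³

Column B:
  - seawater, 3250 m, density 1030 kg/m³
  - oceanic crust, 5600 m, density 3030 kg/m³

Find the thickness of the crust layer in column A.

24100 m

Take the compensation level at the base of the deeper column (depth z_c below the surface of column A) and equate Σ ρ_i t_i down to z_c; mantle fills any gap and the z_c terms cancel.
Column A: x×2790 + (z_c − 0 − x)×3260
Column B: 856×0 + 3250×1030 + 5600×3030 + (z_c − 856 − 8850)×3260
The z_c×3260 term appears on both sides and cancels. Collect the known terms of each column as K = Σ(ρt)_known − 3260 × (depth of known layers): K_A = 0 − 3260×0 = 0; K_B = 20315500 − 3260×(856 + 8850) = −11326060.
Balance: K_A − x×(3260 − 2790) = K_B, so x = (K_A − K_B)/(3260 − 2790) = 11326100/470 = 24100 m.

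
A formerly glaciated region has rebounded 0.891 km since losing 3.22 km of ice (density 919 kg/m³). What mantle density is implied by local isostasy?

ρ_m = ρ_ice t / u = 919 × 3.22 km/0.891 km = 3320 kg/m³.

3320 kg/m³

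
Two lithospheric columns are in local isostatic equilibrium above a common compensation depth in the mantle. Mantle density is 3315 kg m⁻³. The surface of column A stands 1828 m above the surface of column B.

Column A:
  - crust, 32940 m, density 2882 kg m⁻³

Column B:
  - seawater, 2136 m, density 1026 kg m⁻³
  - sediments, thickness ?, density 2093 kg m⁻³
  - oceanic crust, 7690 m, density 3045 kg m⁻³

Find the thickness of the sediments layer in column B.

Take the compensation level at the base of the deeper column (depth z_c below the surface of column A) and equate Σ ρ_i t_i down to z_c; mantle fills any gap and the z_c terms cancel.
Column A: 32940×2882 + (z_c − 32940)×3315
Column B: 1828×0 + 2136×1026 + x×2093 + 7690×3045 + (z_c − 1828 − 9826 − x)×3315
The z_c×3315 term appears on both sides and cancels. Collect the known terms of each column as K = Σ(ρt)_known − 3315 × (depth of known layers): K_A = 94933080 − 3315×32940 = −14263020; K_B = 25607586 − 3315×(1828 + 9826) = −13025424.
Balance: K_A = K_B − x×(3315 − 2093), so x = (K_B − K_A)/(3315 − 2093) = 1237600/1222 = 1010 m.

1010 m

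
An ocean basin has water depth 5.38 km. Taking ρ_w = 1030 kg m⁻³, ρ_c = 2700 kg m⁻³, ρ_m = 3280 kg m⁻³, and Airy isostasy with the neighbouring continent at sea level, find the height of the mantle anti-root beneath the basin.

15.5 km

In Airy isostatic equilibrium: replacing crust with seawater at the top is compensated by replacing crust with mantle at the base: d (ρ_c − ρ_w) = a (ρ_m − ρ_c).
a = d (ρ_c − ρ_w)/(ρ_m − ρ_c) = 5.38 km × 1670/580 = 15.5 km.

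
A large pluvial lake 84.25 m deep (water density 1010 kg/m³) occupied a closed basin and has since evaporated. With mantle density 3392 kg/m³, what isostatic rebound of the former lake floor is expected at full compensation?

25.1 m

u = d ρ_w/ρ_m = 84.25 m × 1010/3392 = 25.1 m.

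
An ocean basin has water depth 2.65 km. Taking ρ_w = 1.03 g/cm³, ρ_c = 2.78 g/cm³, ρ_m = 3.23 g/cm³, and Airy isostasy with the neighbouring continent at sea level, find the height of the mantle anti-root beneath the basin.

10.3 km

Balancing pressure at the compensation depth: replacing crust with seawater at the top is compensated by replacing crust with mantle at the base: d (ρ_c − ρ_w) = a (ρ_m − ρ_c).
a = d (ρ_c − ρ_w)/(ρ_m − ρ_c) = 2.65 km × 1.75/0.45 = 10.3 km.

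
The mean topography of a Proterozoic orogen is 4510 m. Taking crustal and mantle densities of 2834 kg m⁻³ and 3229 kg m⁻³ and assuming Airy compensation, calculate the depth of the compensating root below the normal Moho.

By Archimedes' principle applied to the lithosphere: the weight of the topography is balanced by the buoyancy of the root, ρ_c h = (ρ_m − ρ_c) r.
r = h · ρ_c / (ρ_m − ρ_c) = 4510 m × 2834 / (3229 − 2834) = 32400 m.

32400 m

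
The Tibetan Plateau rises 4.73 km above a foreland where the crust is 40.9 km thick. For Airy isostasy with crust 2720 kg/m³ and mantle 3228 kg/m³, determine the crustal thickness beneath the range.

71 km

Root depth r = h ρ_c / (ρ_m − ρ_c) = 4.73 km × 2720 / 508 = 25.33 km.
Total thickness = T + h + r = 40.9 km + 4.73 km + 25.33 km = 71 km.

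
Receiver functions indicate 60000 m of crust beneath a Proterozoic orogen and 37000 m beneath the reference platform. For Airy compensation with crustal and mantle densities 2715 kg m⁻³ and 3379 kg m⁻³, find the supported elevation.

Excess crust Δ = 60000 m − 37000 m = 23000 m, split between elevation h and root r with h + r = Δ.
Airy balance ρ_c h = (ρ_m − ρ_c) r gives r = h ρ_c/(ρ_m − ρ_c), so h (1 + ρ_c/(ρ_m − ρ_c)) = Δ, i.e. h = Δ (ρ_m − ρ_c)/ρ_m.
h = 23000 m × 664/3379 = 4520 m.

4520 m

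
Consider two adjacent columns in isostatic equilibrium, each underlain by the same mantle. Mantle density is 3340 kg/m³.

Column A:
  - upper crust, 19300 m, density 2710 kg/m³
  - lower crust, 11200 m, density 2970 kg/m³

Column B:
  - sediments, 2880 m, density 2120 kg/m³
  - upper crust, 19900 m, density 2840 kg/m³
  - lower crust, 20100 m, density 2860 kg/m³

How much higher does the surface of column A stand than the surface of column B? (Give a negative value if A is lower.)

−2040 m

For any compensation level in the mantle, the mantle terms cancel and isostasy reduces to e = (Σt_A − Σt_B) − (Σ(ρt)_A − Σ(ρt)_B) / ρ_m.
Σt_A = 30500 m; Σt_B = 42880 m; Σ(ρt)_A = 85567000; Σ(ρt)_B = 120107600 (in m·kg/m³).
e = (30500 − 42880) − (85567000 − 120107600) / 3340 = −2040 m.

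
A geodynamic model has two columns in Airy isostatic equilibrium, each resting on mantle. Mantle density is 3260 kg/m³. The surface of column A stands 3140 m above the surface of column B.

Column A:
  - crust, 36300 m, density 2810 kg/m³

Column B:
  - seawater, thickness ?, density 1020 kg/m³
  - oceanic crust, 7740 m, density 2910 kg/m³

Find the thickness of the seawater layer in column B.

Take the compensation level at the base of the deeper column (depth z_c below the surface of column A) and equate Σ ρ_i t_i down to z_c; mantle fills any gap and the z_c terms cancel.
Column A: 36300×2810 + (z_c − 36300)×3260
Column B: 3140×0 + x×1020 + 7740×2910 + (z_c − 3140 − 7740 − x)×3260
The z_c×3260 term appears on both sides and cancels. Collect the known terms of each column as K = Σ(ρt)_known − 3260 × (depth of known layers): K_A = 102003000 − 3260×36300 = −16335000; K_B = 22523400 − 3260×(3140 + 7740) = −12945400.
Balance: K_A = K_B − x×(3260 − 1020), so x = (K_B − K_A)/(3260 − 1020) = 3389600/2240 = 1510 m.

1510 m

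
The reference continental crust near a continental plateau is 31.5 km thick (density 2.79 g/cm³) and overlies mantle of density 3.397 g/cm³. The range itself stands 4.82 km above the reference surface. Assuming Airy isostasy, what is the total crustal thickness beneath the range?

Root depth r = h ρ_c / (ρ_m − ρ_c) = 4.82 km × 2.79 / 0.607 = 22.15 km.
Total thickness = T + h + r = 31.5 km + 4.82 km + 22.15 km = 58.5 km.

58.5 km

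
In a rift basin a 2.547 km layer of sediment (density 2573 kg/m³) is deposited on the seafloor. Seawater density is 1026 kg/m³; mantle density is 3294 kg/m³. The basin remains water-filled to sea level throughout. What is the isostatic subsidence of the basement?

1.74 km

Submarine loading: the sediment displaces seawater, and the subsidence is in turn flooded, so s (ρ_m − ρ_w) = t (ρ_sed − ρ_w).
s = 2.547 km × (2573 − 1026) / (3294 − 1026) = 1.74 km.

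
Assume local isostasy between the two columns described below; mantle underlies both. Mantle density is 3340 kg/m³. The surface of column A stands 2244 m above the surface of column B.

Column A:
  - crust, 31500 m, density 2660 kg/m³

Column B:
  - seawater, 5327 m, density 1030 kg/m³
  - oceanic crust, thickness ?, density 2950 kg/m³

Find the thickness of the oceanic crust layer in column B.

Take the compensation level at the base of the deeper column (depth z_c below the surface of column A) and equate Σ ρ_i t_i down to z_c; mantle fills any gap and the z_c terms cancel.
Column A: 31500×2660 + (z_c − 31500)×3340
Column B: 2244×0 + 5327×1030 + x×2950 + (z_c − 2244 − 5327 − x)×3340
The z_c×3340 term appears on both sides and cancels. Collect the known terms of each column as K = Σ(ρt)_known − 3340 × (depth of known layers): K_A = 83790000 − 3340×31500 = −21420000; K_B = 5486810 − 3340×(2244 + 5327) = −19800330.
Balance: K_A = K_B − x×(3340 − 2950), so x = (K_B − K_A)/(3340 − 2950) = 1619670/390 = 4150 m.

4150 m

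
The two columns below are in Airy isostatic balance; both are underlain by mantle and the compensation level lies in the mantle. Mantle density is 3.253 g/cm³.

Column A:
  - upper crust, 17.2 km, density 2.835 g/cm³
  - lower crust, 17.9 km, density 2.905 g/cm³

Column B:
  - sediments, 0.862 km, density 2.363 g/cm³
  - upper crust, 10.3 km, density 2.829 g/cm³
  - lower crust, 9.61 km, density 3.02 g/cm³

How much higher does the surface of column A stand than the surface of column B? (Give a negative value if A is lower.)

For any compensation level in the mantle, the mantle terms cancel and isostasy reduces to e = (Σt_A − Σt_B) − (Σ(ρt)_A − Σ(ρt)_B) / ρ_m.
Σt_A = 35.1 km; Σt_B = 20.772 km; Σ(ρt)_A = 100.7615; Σ(ρt)_B = 60.197806 (in km·g/cm³).
e = (35.1 − 20.772) − (100.7615 − 60.197806) / 3.253 = 1.86 km.

1.86 km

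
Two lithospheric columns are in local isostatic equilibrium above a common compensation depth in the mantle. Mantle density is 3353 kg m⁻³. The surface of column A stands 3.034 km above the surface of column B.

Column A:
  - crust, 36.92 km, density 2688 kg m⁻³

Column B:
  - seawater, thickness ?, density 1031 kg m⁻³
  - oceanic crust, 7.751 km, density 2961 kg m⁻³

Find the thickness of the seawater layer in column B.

4.88 km

Take the compensation level at the base of the deeper column (depth z_c below the surface of column A) and equate Σ ρ_i t_i down to z_c; mantle fills any gap and the z_c terms cancel.
Column A: 36.92×2688 + (z_c − 36.92)×3353
Column B: 3.034×0 + x×1031 + 7.751×2961 + (z_c − 3.034 − 7.751 − x)×3353
The z_c×3353 term appears on both sides and cancels. Collect the known terms of each column as K = Σ(ρt)_known − 3353 × (depth of known layers): K_A = 99240.96 − 3353×36.92 = −24551.8; K_B = 22950.711 − 3353×(3.034 + 7.751) = −13211.394.
Balance: K_A = K_B − x×(3353 − 1031), so x = (K_B − K_A)/(3353 − 1031) = 11340.4/2322 = 4.88 km.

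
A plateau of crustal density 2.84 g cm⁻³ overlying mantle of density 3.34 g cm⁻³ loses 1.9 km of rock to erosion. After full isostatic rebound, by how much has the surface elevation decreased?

0.284 km

Rebound u = e ρ_c/ρ_m = 1.9 km × 2.84/3.34 = 1.616 km.
Net surface drop = e − u = 1.9 km − 1.616 km = e (ρ_m − ρ_c)/ρ_m = 0.284 km.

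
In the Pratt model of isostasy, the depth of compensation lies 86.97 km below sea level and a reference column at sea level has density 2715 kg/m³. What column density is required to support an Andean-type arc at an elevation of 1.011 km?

Pratt balance: ρ_ref D = ρ (D + h).
ρ = ρ_ref D/(D + h) = 2715 × 86.97 km/(86.97 km + 1.011 km) = 2680 kg/m³.

2680 kg/m³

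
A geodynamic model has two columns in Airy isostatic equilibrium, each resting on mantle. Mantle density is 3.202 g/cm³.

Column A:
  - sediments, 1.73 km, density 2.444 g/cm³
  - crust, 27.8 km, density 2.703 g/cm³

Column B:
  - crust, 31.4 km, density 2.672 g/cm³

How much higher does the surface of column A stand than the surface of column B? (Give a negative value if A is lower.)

−0.455 km

For any compensation level in the mantle, the mantle terms cancel and isostasy reduces to e = (Σt_A − Σt_B) − (Σ(ρt)_A − Σ(ρt)_B) / ρ_m.
Σt_A = 29.53 km; Σt_B = 31.4 km; Σ(ρt)_A = 79.37152; Σ(ρt)_B = 83.9008 (in km·g/cm³).
e = (29.53 − 31.4) − (79.37152 − 83.9008) / 3.202 = −0.455 km.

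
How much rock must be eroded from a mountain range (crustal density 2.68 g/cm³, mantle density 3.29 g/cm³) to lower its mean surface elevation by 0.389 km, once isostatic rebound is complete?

Net drop Δ = e − u = e − e ρ_c/ρ_m = e (ρ_m − ρ_c)/ρ_m.
e = Δ ρ_m/(ρ_m − ρ_c) = 0.389 km × 3.29/0.61 = 2.1 km.

2.1 km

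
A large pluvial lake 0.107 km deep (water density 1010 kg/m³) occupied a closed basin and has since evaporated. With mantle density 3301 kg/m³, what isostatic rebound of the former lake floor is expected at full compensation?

0.0327 km

u = d ρ_w/ρ_m = 0.107 km × 1010/3301 = 0.0327 km.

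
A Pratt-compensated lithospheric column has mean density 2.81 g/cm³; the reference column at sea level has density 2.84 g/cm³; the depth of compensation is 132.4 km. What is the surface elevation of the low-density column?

1.41 km

ρ_ref D = ρ (D + h) → h = D (ρ_ref − ρ)/ρ.
h = 132.4 km × (2.84 − 2.81)/2.81 = 1.41 km.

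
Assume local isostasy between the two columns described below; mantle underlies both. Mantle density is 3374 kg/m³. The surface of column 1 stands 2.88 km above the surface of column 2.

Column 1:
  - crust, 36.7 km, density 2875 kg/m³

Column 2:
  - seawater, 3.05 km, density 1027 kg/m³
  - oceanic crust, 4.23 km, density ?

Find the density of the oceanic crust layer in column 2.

3030 kg/m³

Take the compensation level at the base of the deeper column (depth z_c below the surface of column 1) and equate Σ ρ_i t_i down to z_c; mantle fills any gap and the z_c terms cancel.
Column 1: 36.7×2875 + (z_c − 36.7)×3374
Column 2: 2.88×0 + 3.05×1027 + 4.23×ρ + (z_c − 2.88 − 7.28)×3374
The z_c×3374 term appears on both sides and cancels. Collect the known terms of each column as K = Σ(ρt)_known − 3374 × (depth of known layers): K_1 = 105512.5 − 3374×36.7 = −18313.3; K_2 = 3132.35 − 3374×(2.88 + 7.28) = −31147.49.
Balance: K_1 = K_2 + 4.23×ρ, so ρ = (K_1 − K_2)/4.23 = 12834.2/4.23 = 3030 kg/m³.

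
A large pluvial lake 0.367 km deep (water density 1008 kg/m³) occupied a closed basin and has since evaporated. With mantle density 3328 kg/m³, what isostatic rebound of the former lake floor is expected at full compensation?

u = d ρ_w/ρ_m = 0.367 km × 1008/3328 = 0.111 km.

0.111 km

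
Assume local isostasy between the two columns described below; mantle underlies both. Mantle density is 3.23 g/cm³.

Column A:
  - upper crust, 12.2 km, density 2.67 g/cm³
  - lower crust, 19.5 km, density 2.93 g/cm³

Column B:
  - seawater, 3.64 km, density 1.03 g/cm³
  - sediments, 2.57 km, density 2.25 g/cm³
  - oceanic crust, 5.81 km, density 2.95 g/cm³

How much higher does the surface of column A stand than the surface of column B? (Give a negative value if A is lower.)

For any compensation level in the mantle, the mantle terms cancel and isostasy reduces to e = (Σt_A − Σt_B) − (Σ(ρt)_A − Σ(ρt)_B) / ρ_m.
Σt_A = 31.7 km; Σt_B = 12.02 km; Σ(ρt)_A = 89.709; Σ(ρt)_B = 26.6712 (in km·g/cm³).
e = (31.7 − 12.02) − (89.709 − 26.6712) / 3.23 = 0.164 km.

0.164 km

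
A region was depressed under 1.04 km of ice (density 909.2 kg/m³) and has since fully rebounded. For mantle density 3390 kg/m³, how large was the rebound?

Removing the load lets mantle flow back in; uplift u satisfies ρ_ice t = ρ_m u.
u = t ρ_ice/ρ_m = 1.04 km × 909.2/3390 = 0.279 km.

0.279 km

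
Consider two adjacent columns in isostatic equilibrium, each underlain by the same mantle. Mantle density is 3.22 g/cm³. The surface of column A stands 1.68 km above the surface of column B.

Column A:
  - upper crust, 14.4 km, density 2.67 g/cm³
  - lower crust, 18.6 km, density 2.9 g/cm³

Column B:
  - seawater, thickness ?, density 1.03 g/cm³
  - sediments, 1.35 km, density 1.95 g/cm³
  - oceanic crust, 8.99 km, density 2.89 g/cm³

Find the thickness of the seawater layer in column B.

1.73 km

Take the compensation level at the base of the deeper column (depth z_c below the surface of column A) and equate Σ ρ_i t_i down to z_c; mantle fills any gap and the z_c terms cancel.
Column A: 14.4×2.67 + 18.6×2.9 + (z_c − 33)×3.22
Column B: 1.68×0 + x×1.03 + 1.35×1.95 + 8.99×2.89 + (z_c − 1.68 − 10.34 − x)×3.22
The z_c×3.22 term appears on both sides and cancels. Collect the known terms of each column as K = Σ(ρt)_known − 3.22 × (depth of known layers): K_A = 92.388 − 3.22×33 = −13.872; K_B = 28.6136 − 3.22×(1.68 + 10.34) = −10.0908.
Balance: K_A = K_B − x×(3.22 − 1.03), so x = (K_B − K_A)/(3.22 − 1.03) = 3.7812/2.19 = 1.73 km.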